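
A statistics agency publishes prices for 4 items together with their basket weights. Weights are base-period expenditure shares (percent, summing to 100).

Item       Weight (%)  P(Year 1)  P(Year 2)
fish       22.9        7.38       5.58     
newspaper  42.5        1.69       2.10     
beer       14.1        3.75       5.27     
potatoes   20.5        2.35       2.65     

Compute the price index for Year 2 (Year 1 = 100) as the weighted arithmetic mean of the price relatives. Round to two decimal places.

fish: 22.9 × (5.58/7.38) = 22.9 × 0.756098 = 17.3146
newspaper: 42.5 × (2.10/1.69) = 42.5 × 1.242604 = 52.8107
beer: 14.1 × (5.27/3.75) = 14.1 × 1.405333 = 19.8152
potatoes: 20.5 × (2.65/2.35) = 20.5 × 1.127660 = 23.1170
Index = Σ wᵢ·(p₁ᵢ/p₀ᵢ) = 17.3146 + 52.8107 + 19.8152 + 23.1170 = 113.0575

113.06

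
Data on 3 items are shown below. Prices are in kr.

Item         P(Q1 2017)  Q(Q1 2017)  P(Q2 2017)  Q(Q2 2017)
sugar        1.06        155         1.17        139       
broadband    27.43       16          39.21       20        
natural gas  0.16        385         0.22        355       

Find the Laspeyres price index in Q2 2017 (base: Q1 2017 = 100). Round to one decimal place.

Laspeyres price index uses base-period quantities as weights.
ΣP(Q2 2017)·Q(Q1 2017) = 1.17×155 + 39.21×16 + 0.22×385 = 181.35 + 627.36 + 84.7 = 893.41
ΣP(Q1 2017)·Q(Q1 2017) = 1.06×155 + 27.43×16 + 0.16×385 = 164.3 + 438.88 + 61.6 = 664.78
Index = 893.41 / 664.78 × 100 = 134.3918

134.4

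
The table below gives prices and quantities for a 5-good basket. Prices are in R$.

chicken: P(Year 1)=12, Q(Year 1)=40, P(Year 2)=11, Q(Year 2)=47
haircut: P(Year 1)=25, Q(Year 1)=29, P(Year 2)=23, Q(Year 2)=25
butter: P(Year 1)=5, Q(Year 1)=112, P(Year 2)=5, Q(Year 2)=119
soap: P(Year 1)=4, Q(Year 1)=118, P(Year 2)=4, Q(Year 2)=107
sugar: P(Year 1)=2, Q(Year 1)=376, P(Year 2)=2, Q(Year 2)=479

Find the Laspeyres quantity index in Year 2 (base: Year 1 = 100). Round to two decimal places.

106.06

Laspeyres quantity index uses base-period prices as weights.
ΣP(Year 1)·Q(Year 2) = 12×47 + 25×25 + 5×119 + 4×107 + 2×479 = 564 + 625 + 595 + 428 + 958 = 3170
ΣP(Year 1)·Q(Year 1) = 12×40 + 25×29 + 5×112 + 4×118 + 2×376 = 480 + 725 + 560 + 472 + 752 = 2989
Index = 3170 / 2989 × 100 = 106.0555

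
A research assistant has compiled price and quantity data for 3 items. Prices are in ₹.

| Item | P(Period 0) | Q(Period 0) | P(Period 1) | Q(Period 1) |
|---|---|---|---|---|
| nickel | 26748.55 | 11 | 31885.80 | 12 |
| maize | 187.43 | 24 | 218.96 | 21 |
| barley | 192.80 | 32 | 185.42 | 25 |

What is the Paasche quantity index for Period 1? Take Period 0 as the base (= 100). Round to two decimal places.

108.27

Paasche quantity index uses current-period prices as weights.
ΣP(Period 1)·Q(Period 1) = 31885.80×12 + 218.96×21 + 185.42×25 = 382629.6 + 4598.16 + 4635.5 = 391863.26
ΣP(Period 1)·Q(Period 0) = 31885.80×11 + 218.96×24 + 185.42×32 = 350743.8 + 5255.04 + 5933.44 = 361932.28
Index = 391863.26 / 361932.28 × 100 = 108.2698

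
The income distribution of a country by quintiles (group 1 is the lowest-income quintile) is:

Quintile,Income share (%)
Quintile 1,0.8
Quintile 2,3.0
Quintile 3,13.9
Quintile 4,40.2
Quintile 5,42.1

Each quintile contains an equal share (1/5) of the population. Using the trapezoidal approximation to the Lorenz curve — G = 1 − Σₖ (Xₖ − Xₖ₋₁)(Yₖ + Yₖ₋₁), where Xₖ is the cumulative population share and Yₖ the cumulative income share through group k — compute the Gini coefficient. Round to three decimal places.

0.479

Cumulative income shares Yₖ: 0.0080, 0.0380, 0.1770, 0.5790, 1.0000
Σ (Xₖ−Xₖ₋₁)(Yₖ+Yₖ₋₁) = (1/5)(0.0080+0.0000) + (1/5)(0.0380+0.0080) + (1/5)(0.1770+0.0380) + (1/5)(0.5790+0.1770) + (1/5)(1.0000+0.5790)
  = 0.0016 + 0.0092 + 0.0430 + 0.1512 + 0.3158 = 0.5208
G = 1 − 0.5208 = 0.4792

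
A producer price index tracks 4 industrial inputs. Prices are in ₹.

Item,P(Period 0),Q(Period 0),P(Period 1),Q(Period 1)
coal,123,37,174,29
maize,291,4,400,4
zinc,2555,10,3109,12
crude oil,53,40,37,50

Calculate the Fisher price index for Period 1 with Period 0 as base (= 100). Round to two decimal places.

121.02

Laspeyres component (base-period weights):
ΣP(Period 1)Q(Period 0) = 174×37 + 400×4 + 3109×10 + 37×40 = 6438 + 1600 + 31090 + 1480 = 40608
ΣP(Period 0)Q(Period 0) = 123×37 + 291×4 + 2555×10 + 53×40 = 4551 + 1164 + 25550 + 2120 = 33385
L = 40608 / 33385 × 100 = 121.6355
Paasche component (current-period weights):
ΣP(Period 1)Q(Period 1) = 174×29 + 400×4 + 3109×12 + 37×50 = 5046 + 1600 + 37308 + 1850 = 45804
ΣP(Period 0)Q(Period 1) = 123×29 + 291×4 + 2555×12 + 53×50 = 3567 + 1164 + 30660 + 2650 = 38041
P = 45804 / 38041 × 100 = 120.4069
Fisher = √(L × P) = √(121.6355 × 120.4069) = 121.0196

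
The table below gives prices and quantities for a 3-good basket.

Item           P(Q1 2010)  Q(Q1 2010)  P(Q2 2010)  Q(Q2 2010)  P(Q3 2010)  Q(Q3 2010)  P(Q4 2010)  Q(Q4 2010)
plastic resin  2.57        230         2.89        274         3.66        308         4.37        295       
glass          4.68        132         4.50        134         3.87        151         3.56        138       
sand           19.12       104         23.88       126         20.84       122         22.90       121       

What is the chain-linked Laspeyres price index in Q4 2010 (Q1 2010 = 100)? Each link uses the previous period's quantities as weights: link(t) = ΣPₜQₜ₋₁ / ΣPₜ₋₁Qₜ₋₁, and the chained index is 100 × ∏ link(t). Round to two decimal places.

Link Q1 2010→Q2 2010:
ΣP(Q2 2010)Q(Q1 2010) = 2.89×230 + 4.50×132 + 23.88×104 = 664.7 + 594 + 2483.52 = 3742.22
ΣP(Q1 2010)Q(Q1 2010) = 2.57×230 + 4.68×132 + 19.12×104 = 591.1 + 617.76 + 1988.48 = 3197.34
link = 3742.22/3197.34 = 1.170417
Link Q2 2010→Q3 2010:
ΣP(Q3 2010)Q(Q2 2010) = 3.66×274 + 3.87×134 + 20.84×126 = 1002.84 + 518.58 + 2625.84 = 4147.26
ΣP(Q2 2010)Q(Q2 2010) = 2.89×274 + 4.50×134 + 23.88×126 = 791.86 + 603 + 3008.88 = 4403.74
link = 4147.26/4403.74 = 0.941759
Link Q3 2010→Q4 2010:
ΣP(Q4 2010)Q(Q3 2010) = 4.37×308 + 3.56×151 + 22.90×122 = 1345.96 + 537.56 + 2793.8 = 4677.32
ΣP(Q3 2010)Q(Q3 2010) = 3.66×308 + 3.87×151 + 20.84×122 = 1127.28 + 584.37 + 2542.48 = 4254.13
link = 4677.32/4254.13 = 1.099477
Chained index = 100 × 1.170417 × 0.941759 × 1.099477 = 121.1899

121.19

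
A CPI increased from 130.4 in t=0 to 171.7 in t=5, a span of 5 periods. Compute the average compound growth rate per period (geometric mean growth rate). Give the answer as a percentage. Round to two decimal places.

5.66%

Growth factor = (171.7/130.4)^(1/5) = (1.316718)^(1/5) = 1.056571
Growth rate = 1.056571 − 1 = 0.056571 = 5.6571%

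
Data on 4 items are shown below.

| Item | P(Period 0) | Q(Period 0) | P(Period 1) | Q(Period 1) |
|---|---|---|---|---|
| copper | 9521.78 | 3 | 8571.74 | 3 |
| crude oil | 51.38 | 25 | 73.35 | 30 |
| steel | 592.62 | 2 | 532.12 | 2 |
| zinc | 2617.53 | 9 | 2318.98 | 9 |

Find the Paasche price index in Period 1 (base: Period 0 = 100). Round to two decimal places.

Paasche price index uses current-period quantities as weights.
ΣP(Period 1)·Q(Period 1) = 8571.74×3 + 73.35×30 + 532.12×2 + 2318.98×9 = 25715.22 + 2200.5 + 1064.24 + 20870.82 = 49850.78
ΣP(Period 0)·Q(Period 1) = 9521.78×3 + 51.38×30 + 592.62×2 + 2617.53×9 = 28565.34 + 1541.4 + 1185.24 + 23557.77 = 54849.75
Index = 49850.78 / 54849.75 × 100 = 90.8861

90.89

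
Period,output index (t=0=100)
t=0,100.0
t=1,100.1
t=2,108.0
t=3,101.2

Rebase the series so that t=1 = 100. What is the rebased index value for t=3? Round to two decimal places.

Rebased(t=3) = 101.2 / 100.1 × 100 = 101.0989

101.10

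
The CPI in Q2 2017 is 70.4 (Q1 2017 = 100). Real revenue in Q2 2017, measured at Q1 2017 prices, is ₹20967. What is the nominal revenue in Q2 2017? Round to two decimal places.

Nominal = Real × (Index/100) = 20967 × (70.4/100)
        = 20967 × 0.704 = 14760.7680

14760.77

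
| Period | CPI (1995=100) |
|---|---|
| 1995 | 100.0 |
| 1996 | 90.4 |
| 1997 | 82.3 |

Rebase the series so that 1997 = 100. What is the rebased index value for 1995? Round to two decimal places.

Rebased(1995) = 100.0 / 82.3 × 100 = 121.5067

121.51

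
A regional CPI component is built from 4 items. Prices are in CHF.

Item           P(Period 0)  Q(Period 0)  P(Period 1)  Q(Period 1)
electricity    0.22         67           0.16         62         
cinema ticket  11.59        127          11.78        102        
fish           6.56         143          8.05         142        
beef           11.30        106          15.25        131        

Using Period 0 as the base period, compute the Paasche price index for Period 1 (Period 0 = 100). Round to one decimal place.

Paasche price index uses current-period quantities as weights.
ΣP(Period 1)·Q(Period 1) = 0.16×62 + 11.78×102 + 8.05×142 + 15.25×131 = 9.92 + 1201.56 + 1143.1 + 1997.75 = 4352.33
ΣP(Period 0)·Q(Period 1) = 0.22×62 + 11.59×102 + 6.56×142 + 11.30×131 = 13.64 + 1182.18 + 931.52 + 1480.3 = 3607.64
Index = 4352.33 / 3607.64 × 100 = 120.6420

120.6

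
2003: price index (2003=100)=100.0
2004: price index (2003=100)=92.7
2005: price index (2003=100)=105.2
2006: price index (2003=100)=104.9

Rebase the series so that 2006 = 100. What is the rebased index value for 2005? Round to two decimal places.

100.29

Rebased(2005) = 105.2 / 104.9 × 100 = 100.2860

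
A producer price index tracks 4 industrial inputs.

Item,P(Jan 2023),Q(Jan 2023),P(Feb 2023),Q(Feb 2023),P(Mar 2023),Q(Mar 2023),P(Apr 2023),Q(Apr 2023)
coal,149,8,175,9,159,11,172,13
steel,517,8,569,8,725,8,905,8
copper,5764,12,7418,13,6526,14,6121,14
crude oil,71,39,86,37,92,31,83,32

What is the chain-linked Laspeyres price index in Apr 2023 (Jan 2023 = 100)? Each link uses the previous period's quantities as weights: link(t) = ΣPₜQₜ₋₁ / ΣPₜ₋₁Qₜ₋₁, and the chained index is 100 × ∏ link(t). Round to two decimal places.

Link Jan 2023→Feb 2023:
ΣP(Feb 2023)Q(Jan 2023) = 175×8 + 569×8 + 7418×12 + 86×39 = 1400 + 4552 + 89016 + 3354 = 98322
ΣP(Jan 2023)Q(Jan 2023) = 149×8 + 517×8 + 5764×12 + 71×39 = 1192 + 4136 + 69168 + 2769 = 77265
link = 98322/77265 = 1.272530
Link Feb 2023→Mar 2023:
ΣP(Mar 2023)Q(Feb 2023) = 159×9 + 725×8 + 6526×13 + 92×37 = 1431 + 5800 + 84838 + 3404 = 95473
ΣP(Feb 2023)Q(Feb 2023) = 175×9 + 569×8 + 7418×13 + 86×37 = 1575 + 4552 + 96434 + 3182 = 105743
link = 95473/105743 = 0.902878
Link Mar 2023→Apr 2023:
ΣP(Apr 2023)Q(Mar 2023) = 172×11 + 905×8 + 6121×14 + 83×31 = 1892 + 7240 + 85694 + 2573 = 97399
ΣP(Mar 2023)Q(Mar 2023) = 159×11 + 725×8 + 6526×14 + 92×31 = 1749 + 5800 + 91364 + 2852 = 101765
link = 97399/101765 = 0.957097
Chained index = 100 × 1.272530 × 0.902878 × 0.957097 = 109.9646

109.96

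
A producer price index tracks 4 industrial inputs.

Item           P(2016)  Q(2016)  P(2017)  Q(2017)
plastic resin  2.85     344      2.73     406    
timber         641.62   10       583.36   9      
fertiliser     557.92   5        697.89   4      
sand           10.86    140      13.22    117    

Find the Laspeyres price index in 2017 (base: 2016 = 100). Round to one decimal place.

103.5

Laspeyres price index uses base-period quantities as weights.
ΣP(2017)·Q(2016) = 2.73×344 + 583.36×10 + 697.89×5 + 13.22×140 = 939.12 + 5833.6 + 3489.45 + 1850.8 = 12112.97
ΣP(2016)·Q(2016) = 2.85×344 + 641.62×10 + 557.92×5 + 10.86×140 = 980.4 + 6416.2 + 2789.6 + 1520.4 = 11706.6
Index = 12112.97 / 11706.6 × 100 = 103.4713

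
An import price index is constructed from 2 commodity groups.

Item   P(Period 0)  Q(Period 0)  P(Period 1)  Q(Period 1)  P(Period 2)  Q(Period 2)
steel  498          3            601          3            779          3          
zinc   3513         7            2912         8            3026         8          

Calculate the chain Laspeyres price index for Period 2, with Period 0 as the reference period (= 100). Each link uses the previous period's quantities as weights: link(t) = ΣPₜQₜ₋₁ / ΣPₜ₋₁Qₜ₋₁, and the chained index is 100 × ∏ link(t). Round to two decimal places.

89.96

Link Period 0→Period 1:
ΣP(Period 1)Q(Period 0) = 601×3 + 2912×7 = 1803 + 20384 = 22187
ΣP(Period 0)Q(Period 0) = 498×3 + 3513×7 = 1494 + 24591 = 26085
link = 22187/26085 = 0.850565
Link Period 1→Period 2:
ΣP(Period 2)Q(Period 1) = 779×3 + 3026×8 = 2337 + 24208 = 26545
ΣP(Period 1)Q(Period 1) = 601×3 + 2912×8 = 1803 + 23296 = 25099
link = 26545/25099 = 1.057612
Chained index = 100 × 0.850565 × 1.057612 = 89.9568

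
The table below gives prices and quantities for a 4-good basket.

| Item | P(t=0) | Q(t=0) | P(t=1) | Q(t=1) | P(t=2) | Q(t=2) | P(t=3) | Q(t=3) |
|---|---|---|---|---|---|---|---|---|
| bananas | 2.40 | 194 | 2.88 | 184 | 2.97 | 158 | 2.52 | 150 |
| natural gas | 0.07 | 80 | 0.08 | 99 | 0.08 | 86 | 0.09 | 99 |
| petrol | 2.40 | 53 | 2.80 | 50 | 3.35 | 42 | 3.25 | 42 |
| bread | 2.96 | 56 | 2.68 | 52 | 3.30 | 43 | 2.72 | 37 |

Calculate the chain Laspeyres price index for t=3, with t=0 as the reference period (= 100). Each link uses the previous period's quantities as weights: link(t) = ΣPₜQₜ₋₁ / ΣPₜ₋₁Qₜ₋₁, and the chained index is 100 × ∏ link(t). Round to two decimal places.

107.38

Link t=0→t=1:
ΣP(t=1)Q(t=0) = 2.88×194 + 0.08×80 + 2.80×53 + 2.68×56 = 558.72 + 6.4 + 148.4 + 150.08 = 863.6
ΣP(t=0)Q(t=0) = 2.40×194 + 0.07×80 + 2.40×53 + 2.96×56 = 465.6 + 5.6 + 127.2 + 165.76 = 764.16
link = 863.6/764.16 = 1.130130
Link t=1→t=2:
ΣP(t=2)Q(t=1) = 2.97×184 + 0.08×99 + 3.35×50 + 3.30×52 = 546.48 + 7.92 + 167.5 + 171.6 = 893.5
ΣP(t=1)Q(t=1) = 2.88×184 + 0.08×99 + 2.80×50 + 2.68×52 = 529.92 + 7.92 + 140 + 139.36 = 817.2
link = 893.5/817.2 = 1.093368
Link t=2→t=3:
ΣP(t=3)Q(t=2) = 2.52×158 + 0.09×86 + 3.25×42 + 2.72×43 = 398.16 + 7.74 + 136.5 + 116.96 = 659.36
ΣP(t=2)Q(t=2) = 2.97×158 + 0.08×86 + 3.35×42 + 3.30×43 = 469.26 + 6.88 + 140.7 + 141.9 = 758.74
link = 659.36/758.74 = 0.869020
Chained index = 100 × 1.130130 × 1.093368 × 0.869020 = 107.3802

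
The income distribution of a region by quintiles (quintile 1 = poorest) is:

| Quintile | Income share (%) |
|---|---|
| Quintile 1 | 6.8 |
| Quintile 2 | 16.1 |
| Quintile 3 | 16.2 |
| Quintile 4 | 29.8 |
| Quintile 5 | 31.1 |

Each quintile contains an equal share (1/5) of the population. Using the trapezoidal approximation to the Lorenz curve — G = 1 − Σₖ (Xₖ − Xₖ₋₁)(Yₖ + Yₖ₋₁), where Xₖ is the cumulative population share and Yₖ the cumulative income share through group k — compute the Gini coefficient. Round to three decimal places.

Cumulative income shares Yₖ: 0.0680, 0.2290, 0.3910, 0.6890, 1.0000
Σ (Xₖ−Xₖ₋₁)(Yₖ+Yₖ₋₁) = (1/5)(0.0680+0.0000) + (1/5)(0.2290+0.0680) + (1/5)(0.3910+0.2290) + (1/5)(0.6890+0.3910) + (1/5)(1.0000+0.6890)
  = 0.0136 + 0.0594 + 0.1240 + 0.2160 + 0.3378 = 0.7508
G = 1 − 0.7508 = 0.2492

0.249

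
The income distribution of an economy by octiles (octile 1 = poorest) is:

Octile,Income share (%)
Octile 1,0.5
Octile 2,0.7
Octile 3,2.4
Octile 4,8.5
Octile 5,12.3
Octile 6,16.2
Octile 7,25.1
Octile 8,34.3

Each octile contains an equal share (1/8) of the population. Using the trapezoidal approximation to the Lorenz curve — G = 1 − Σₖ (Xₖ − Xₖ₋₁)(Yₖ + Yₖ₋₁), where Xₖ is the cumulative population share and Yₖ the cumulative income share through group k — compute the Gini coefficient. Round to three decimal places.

0.505

Cumulative income shares Yₖ: 0.0050, 0.0120, 0.0360, 0.1210, 0.2440, 0.4060, 0.6570, 1.0000
Σ (Xₖ−Xₖ₋₁)(Yₖ+Yₖ₋₁) = (1/8)(0.0050+0.0000) + (1/8)(0.0120+0.0050) + (1/8)(0.0360+0.0120) + (1/8)(0.1210+0.0360) + (1/8)(0.2440+0.1210) + (1/8)(0.4060+0.2440) + (1/8)(0.6570+0.4060) + (1/8)(1.0000+0.6570)
  = 0.0006 + 0.0021 + 0.0060 + 0.0196 + 0.0456 + 0.0813 + 0.1329 + 0.2071 = 0.4953
G = 1 − 0.4953 = 0.5048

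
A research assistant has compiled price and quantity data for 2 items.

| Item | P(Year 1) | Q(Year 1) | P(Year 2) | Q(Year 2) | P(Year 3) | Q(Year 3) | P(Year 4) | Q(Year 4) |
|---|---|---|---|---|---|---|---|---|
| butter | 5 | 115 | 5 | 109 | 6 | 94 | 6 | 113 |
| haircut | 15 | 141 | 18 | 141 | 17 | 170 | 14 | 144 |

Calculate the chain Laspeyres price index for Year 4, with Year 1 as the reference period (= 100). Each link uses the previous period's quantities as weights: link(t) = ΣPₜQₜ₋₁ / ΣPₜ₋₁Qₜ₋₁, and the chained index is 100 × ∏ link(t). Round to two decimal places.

97.61

Link Year 1→Year 2:
ΣP(Year 2)Q(Year 1) = 5×115 + 18×141 = 575 + 2538 = 3113
ΣP(Year 1)Q(Year 1) = 5×115 + 15×141 = 575 + 2115 = 2690
link = 3113/2690 = 1.157249
Link Year 2→Year 3:
ΣP(Year 3)Q(Year 2) = 6×109 + 17×141 = 654 + 2397 = 3051
ΣP(Year 2)Q(Year 2) = 5×109 + 18×141 = 545 + 2538 = 3083
link = 3051/3083 = 0.989620
Link Year 3→Year 4:
ΣP(Year 4)Q(Year 3) = 6×94 + 14×170 = 564 + 2380 = 2944
ΣP(Year 3)Q(Year 3) = 6×94 + 17×170 = 564 + 2890 = 3454
link = 2944/3454 = 0.852345
Chained index = 100 × 1.157249 × 0.989620 × 0.852345 = 97.6137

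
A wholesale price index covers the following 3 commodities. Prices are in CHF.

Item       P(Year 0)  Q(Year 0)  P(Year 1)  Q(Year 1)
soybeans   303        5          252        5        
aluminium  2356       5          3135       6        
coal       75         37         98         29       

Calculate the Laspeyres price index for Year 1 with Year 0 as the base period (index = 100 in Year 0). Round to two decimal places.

127.95

Laspeyres price index uses base-period quantities as weights.
ΣP(Year 1)·Q(Year 0) = 252×5 + 3135×5 + 98×37 = 1260 + 15675 + 3626 = 20561
ΣP(Year 0)·Q(Year 0) = 303×5 + 2356×5 + 75×37 = 1515 + 11780 + 2775 = 16070
Index = 20561 / 16070 × 100 = 127.9465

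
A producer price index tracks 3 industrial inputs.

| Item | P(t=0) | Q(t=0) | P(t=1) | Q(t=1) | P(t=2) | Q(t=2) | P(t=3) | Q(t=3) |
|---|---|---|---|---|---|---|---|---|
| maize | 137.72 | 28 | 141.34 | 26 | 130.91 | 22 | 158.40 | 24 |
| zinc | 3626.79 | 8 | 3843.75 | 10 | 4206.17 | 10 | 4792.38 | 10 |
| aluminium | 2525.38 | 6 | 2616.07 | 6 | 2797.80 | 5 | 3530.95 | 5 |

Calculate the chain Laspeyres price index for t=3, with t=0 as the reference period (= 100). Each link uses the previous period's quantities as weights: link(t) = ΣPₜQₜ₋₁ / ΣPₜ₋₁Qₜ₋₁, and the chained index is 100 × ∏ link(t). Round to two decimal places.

Link t=0→t=1:
ΣP(t=1)Q(t=0) = 141.34×28 + 3843.75×8 + 2616.07×6 = 3957.52 + 30750 + 15696.42 = 50403.94
ΣP(t=0)Q(t=0) = 137.72×28 + 3626.79×8 + 2525.38×6 = 3856.16 + 29014.32 + 15152.28 = 48022.76
link = 50403.94/48022.76 = 1.049584
Link t=1→t=2:
ΣP(t=2)Q(t=1) = 130.91×26 + 4206.17×10 + 2797.80×6 = 3403.66 + 42061.7 + 16786.8 = 62252.16
ΣP(t=1)Q(t=1) = 141.34×26 + 3843.75×10 + 2616.07×6 = 3674.84 + 38437.5 + 15696.42 = 57808.76
link = 62252.16/57808.76 = 1.076864
Link t=2→t=3:
ΣP(t=3)Q(t=2) = 158.40×22 + 4792.38×10 + 3530.95×5 = 3484.8 + 47923.8 + 17654.75 = 69063.35
ΣP(t=2)Q(t=2) = 130.91×22 + 4206.17×10 + 2797.80×5 = 2880.02 + 42061.7 + 13989 = 58930.72
link = 69063.35/58930.72 = 1.171941
Chained index = 100 × 1.049584 × 1.076864 × 1.171941 = 132.4598

132.46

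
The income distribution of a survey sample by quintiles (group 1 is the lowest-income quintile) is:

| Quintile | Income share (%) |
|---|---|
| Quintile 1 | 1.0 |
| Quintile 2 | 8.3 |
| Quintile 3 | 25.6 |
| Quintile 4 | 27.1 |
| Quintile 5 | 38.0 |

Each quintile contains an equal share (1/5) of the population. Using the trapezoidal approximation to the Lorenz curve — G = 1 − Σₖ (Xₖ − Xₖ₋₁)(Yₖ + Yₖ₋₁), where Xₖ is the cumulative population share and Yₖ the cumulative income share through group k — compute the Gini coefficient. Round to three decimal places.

Cumulative income shares Yₖ: 0.0100, 0.0930, 0.3490, 0.6200, 1.0000
Σ (Xₖ−Xₖ₋₁)(Yₖ+Yₖ₋₁) = (1/5)(0.0100+0.0000) + (1/5)(0.0930+0.0100) + (1/5)(0.3490+0.0930) + (1/5)(0.6200+0.3490) + (1/5)(1.0000+0.6200)
  = 0.0020 + 0.0206 + 0.0884 + 0.1938 + 0.3240 = 0.6288
G = 1 − 0.6288 = 0.3712

0.371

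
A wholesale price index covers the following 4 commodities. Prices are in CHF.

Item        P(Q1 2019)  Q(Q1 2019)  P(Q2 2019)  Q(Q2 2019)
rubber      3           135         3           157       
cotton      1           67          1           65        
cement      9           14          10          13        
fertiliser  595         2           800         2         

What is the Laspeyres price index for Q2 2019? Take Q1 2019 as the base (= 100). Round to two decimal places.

123.71

Laspeyres price index uses base-period quantities as weights.
ΣP(Q2 2019)·Q(Q1 2019) = 3×135 + 1×67 + 10×14 + 800×2 = 405 + 67 + 140 + 1600 = 2212
ΣP(Q1 2019)·Q(Q1 2019) = 3×135 + 1×67 + 9×14 + 595×2 = 405 + 67 + 126 + 1190 = 1788
Index = 2212 / 1788 × 100 = 123.7136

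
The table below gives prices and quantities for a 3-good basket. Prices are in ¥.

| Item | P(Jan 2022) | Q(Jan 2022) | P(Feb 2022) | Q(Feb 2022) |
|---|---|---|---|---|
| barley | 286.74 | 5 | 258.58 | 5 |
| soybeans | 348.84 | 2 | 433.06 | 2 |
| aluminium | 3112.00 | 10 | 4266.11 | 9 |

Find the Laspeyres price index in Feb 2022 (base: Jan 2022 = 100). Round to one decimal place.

Laspeyres price index uses base-period quantities as weights.
ΣP(Feb 2022)·Q(Jan 2022) = 258.58×5 + 433.06×2 + 4266.11×10 = 1292.9 + 866.12 + 42661.1 = 44820.12
ΣP(Jan 2022)·Q(Jan 2022) = 286.74×5 + 348.84×2 + 3112.00×10 = 1433.7 + 697.68 + 31120 = 33251.38
Index = 44820.12 / 33251.38 × 100 = 134.7918

134.8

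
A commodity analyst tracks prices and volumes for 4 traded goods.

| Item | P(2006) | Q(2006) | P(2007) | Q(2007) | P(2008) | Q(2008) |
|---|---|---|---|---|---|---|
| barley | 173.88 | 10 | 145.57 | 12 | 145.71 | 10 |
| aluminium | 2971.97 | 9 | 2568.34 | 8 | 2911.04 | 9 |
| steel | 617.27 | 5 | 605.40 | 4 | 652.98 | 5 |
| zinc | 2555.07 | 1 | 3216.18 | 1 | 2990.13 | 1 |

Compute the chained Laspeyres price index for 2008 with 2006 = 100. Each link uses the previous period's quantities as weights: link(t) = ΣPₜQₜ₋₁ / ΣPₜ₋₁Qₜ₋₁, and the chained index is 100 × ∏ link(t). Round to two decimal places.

99.04

Link 2006→2007:
ΣP(2007)Q(2006) = 145.57×10 + 2568.34×9 + 605.40×5 + 3216.18×1 = 1455.7 + 23115.06 + 3027 + 3216.18 = 30813.94
ΣP(2006)Q(2006) = 173.88×10 + 2971.97×9 + 617.27×5 + 2555.07×1 = 1738.8 + 26747.73 + 3086.35 + 2555.07 = 34127.95
link = 30813.94/34127.95 = 0.902895
Link 2007→2008:
ΣP(2008)Q(2007) = 145.71×12 + 2911.04×8 + 652.98×4 + 2990.13×1 = 1748.52 + 23288.32 + 2611.92 + 2990.13 = 30638.89
ΣP(2007)Q(2007) = 145.57×12 + 2568.34×8 + 605.40×4 + 3216.18×1 = 1746.84 + 20546.72 + 2421.6 + 3216.18 = 27931.34
link = 30638.89/27931.34 = 1.096936
Chained index = 100 × 0.902895 × 1.096936 = 99.0417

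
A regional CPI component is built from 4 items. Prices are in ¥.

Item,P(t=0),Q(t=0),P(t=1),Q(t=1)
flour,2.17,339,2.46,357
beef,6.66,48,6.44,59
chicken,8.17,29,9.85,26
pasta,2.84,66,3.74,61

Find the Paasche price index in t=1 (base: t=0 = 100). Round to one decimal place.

112.2

Paasche price index uses current-period quantities as weights.
ΣP(t=1)·Q(t=1) = 2.46×357 + 6.44×59 + 9.85×26 + 3.74×61 = 878.22 + 379.96 + 256.1 + 228.14 = 1742.42
ΣP(t=0)·Q(t=1) = 2.17×357 + 6.66×59 + 8.17×26 + 2.84×61 = 774.69 + 392.94 + 212.42 + 173.24 = 1553.29
Index = 1742.42 / 1553.29 × 100 = 112.1761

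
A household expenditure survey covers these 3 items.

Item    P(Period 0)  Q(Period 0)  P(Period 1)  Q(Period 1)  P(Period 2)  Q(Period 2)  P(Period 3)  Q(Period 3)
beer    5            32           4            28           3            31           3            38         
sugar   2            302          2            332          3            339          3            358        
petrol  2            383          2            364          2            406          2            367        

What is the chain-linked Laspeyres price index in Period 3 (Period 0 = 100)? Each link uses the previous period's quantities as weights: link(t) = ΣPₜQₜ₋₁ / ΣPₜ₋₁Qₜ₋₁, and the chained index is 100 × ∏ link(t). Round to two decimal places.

117.70

Link Period 0→Period 1:
ΣP(Period 1)Q(Period 0) = 4×32 + 2×302 + 2×383 = 128 + 604 + 766 = 1498
ΣP(Period 0)Q(Period 0) = 5×32 + 2×302 + 2×383 = 160 + 604 + 766 = 1530
link = 1498/1530 = 0.979085
Link Period 1→Period 2:
ΣP(Period 2)Q(Period 1) = 3×28 + 3×332 + 2×364 = 84 + 996 + 728 = 1808
ΣP(Period 1)Q(Period 1) = 4×28 + 2×332 + 2×364 = 112 + 664 + 728 = 1504
link = 1808/1504 = 1.202128
Link Period 2→Period 3:
ΣP(Period 3)Q(Period 2) = 3×31 + 3×339 + 2×406 = 93 + 1017 + 812 = 1922
ΣP(Period 2)Q(Period 2) = 3×31 + 3×339 + 2×406 = 93 + 1017 + 812 = 1922
link = 1922/1922 = 1.000000
Chained index = 100 × 0.979085 × 1.202128 × 1.000000 = 117.6985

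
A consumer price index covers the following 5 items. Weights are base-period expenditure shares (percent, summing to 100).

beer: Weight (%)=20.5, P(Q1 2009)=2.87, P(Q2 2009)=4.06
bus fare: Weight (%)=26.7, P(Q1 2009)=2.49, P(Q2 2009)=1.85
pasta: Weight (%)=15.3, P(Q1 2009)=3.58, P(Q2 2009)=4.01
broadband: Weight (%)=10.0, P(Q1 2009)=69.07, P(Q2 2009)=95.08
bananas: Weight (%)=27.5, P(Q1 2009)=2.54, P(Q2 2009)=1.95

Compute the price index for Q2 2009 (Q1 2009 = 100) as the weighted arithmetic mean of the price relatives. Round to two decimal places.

100.85

beer: 20.5 × (4.06/2.87) = 20.5 × 1.414634 = 29.0000
bus fare: 26.7 × (1.85/2.49) = 26.7 × 0.742972 = 19.8373
pasta: 15.3 × (4.01/3.58) = 15.3 × 1.120112 = 17.1377
broadband: 10.0 × (95.08/69.07) = 10.0 × 1.376574 = 13.7657
bananas: 27.5 × (1.95/2.54) = 27.5 × 0.767717 = 21.1122
Index = Σ wᵢ·(p₁ᵢ/p₀ᵢ) = 29.0000 + 19.8373 + 17.1377 + 13.7657 + 21.1122 = 100.8530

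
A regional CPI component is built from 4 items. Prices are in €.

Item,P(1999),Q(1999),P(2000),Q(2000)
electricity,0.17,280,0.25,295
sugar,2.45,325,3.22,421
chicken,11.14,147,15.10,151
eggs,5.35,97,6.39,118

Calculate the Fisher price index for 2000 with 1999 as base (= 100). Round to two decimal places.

Laspeyres component (base-period weights):
ΣP(2000)Q(1999) = 0.25×280 + 3.22×325 + 15.10×147 + 6.39×97 = 70 + 1046.5 + 2219.7 + 619.83 = 3956.03
ΣP(1999)Q(1999) = 0.17×280 + 2.45×325 + 11.14×147 + 5.35×97 = 47.6 + 796.25 + 1637.58 + 518.95 = 3000.38
L = 3956.03 / 3000.38 × 100 = 131.8510
Paasche component (current-period weights):
ΣP(2000)Q(2000) = 0.25×295 + 3.22×421 + 15.10×151 + 6.39×118 = 73.75 + 1355.62 + 2280.1 + 754.02 = 4463.49
ΣP(1999)Q(2000) = 0.17×295 + 2.45×421 + 11.14×151 + 5.35×118 = 50.15 + 1031.45 + 1682.14 + 631.3 = 3395.04
P = 4463.49 / 3395.04 × 100 = 131.4709
Fisher = √(L × P) = √(131.8510 × 131.4709) = 131.6608

131.66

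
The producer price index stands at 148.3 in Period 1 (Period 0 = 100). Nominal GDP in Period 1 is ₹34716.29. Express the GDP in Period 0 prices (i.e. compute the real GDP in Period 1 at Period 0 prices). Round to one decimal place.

Real = Nominal ÷ (Index/100) = 34716.29 ÷ (148.3/100)
     = 34716.29 ÷ 1.483 = 23409.5010

23409.5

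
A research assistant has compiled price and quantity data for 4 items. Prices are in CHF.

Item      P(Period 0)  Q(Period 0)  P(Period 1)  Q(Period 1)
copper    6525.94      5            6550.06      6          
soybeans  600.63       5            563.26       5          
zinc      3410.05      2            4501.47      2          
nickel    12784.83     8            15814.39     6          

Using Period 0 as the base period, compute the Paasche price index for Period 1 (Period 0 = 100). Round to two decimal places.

116.17

Paasche price index uses current-period quantities as weights.
ΣP(Period 1)·Q(Period 1) = 6550.06×6 + 563.26×5 + 4501.47×2 + 15814.39×6 = 39300.36 + 2816.3 + 9002.94 + 94886.34 = 146005.94
ΣP(Period 0)·Q(Period 1) = 6525.94×6 + 600.63×5 + 3410.05×2 + 12784.83×6 = 39155.64 + 3003.15 + 6820.1 + 76708.98 = 125687.87
Index = 146005.94 / 125687.87 × 100 = 116.1655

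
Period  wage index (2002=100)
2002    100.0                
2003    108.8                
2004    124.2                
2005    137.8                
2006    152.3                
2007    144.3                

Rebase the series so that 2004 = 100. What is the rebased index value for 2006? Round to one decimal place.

122.6

Rebased(2006) = 152.3 / 124.2 × 100 = 122.6248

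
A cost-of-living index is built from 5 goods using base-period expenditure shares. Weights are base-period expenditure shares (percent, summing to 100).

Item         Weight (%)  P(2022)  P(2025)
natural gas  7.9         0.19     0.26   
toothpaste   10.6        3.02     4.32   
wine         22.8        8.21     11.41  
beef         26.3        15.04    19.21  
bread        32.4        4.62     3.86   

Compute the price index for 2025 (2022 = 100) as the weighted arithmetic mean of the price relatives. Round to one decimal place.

natural gas: 7.9 × (0.26/0.19) = 7.9 × 1.368421 = 10.8105
toothpaste: 10.6 × (4.32/3.02) = 10.6 × 1.430464 = 15.1629
wine: 22.8 × (11.41/8.21) = 22.8 × 1.389769 = 31.6867
beef: 26.3 × (19.21/15.04) = 26.3 × 1.277261 = 33.5920
bread: 32.4 × (3.86/4.62) = 32.4 × 0.835498 = 27.0701
Index = Σ wᵢ·(p₁ᵢ/p₀ᵢ) = 10.8105 + 15.1629 + 31.6867 + 33.5920 + 27.0701 = 118.3222

118.3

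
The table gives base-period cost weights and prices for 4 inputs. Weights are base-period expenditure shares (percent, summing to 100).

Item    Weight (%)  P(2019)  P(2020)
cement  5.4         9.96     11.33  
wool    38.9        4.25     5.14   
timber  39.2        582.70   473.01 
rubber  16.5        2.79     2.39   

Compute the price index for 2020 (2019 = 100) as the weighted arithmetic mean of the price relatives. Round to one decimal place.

99.1

cement: 5.4 × (11.33/9.96) = 5.4 × 1.137550 = 6.1428
wool: 38.9 × (5.14/4.25) = 38.9 × 1.209412 = 47.0461
timber: 39.2 × (473.01/582.70) = 39.2 × 0.811756 = 31.8208
rubber: 16.5 × (2.39/2.79) = 16.5 × 0.856631 = 14.1344
Index = Σ wᵢ·(p₁ᵢ/p₀ᵢ) = 6.1428 + 47.0461 + 31.8208 + 14.1344 = 99.1441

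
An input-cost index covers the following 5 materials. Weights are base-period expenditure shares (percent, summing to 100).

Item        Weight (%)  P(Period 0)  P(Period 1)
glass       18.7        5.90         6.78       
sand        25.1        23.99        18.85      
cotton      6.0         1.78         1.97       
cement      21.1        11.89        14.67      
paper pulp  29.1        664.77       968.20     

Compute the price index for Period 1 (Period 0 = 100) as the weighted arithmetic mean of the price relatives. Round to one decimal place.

glass: 18.7 × (6.78/5.90) = 18.7 × 1.149153 = 21.4892
sand: 25.1 × (18.85/23.99) = 25.1 × 0.785744 = 19.7222
cotton: 6.0 × (1.97/1.78) = 6.0 × 1.106742 = 6.6404
cement: 21.1 × (14.67/11.89) = 21.1 × 1.233810 = 26.0334
paper pulp: 29.1 × (968.20/664.77) = 29.1 × 1.456444 = 42.3825
Index = Σ wᵢ·(p₁ᵢ/p₀ᵢ) = 21.4892 + 19.7222 + 6.6404 + 26.0334 + 42.3825 = 116.2677

116.3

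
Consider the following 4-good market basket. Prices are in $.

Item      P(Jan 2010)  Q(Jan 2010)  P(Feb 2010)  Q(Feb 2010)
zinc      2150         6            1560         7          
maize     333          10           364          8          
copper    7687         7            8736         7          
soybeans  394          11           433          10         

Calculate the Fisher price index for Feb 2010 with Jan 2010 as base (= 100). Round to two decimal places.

105.60

Laspeyres component (base-period weights):
ΣP(Feb 2010)Q(Jan 2010) = 1560×6 + 364×10 + 8736×7 + 433×11 = 9360 + 3640 + 61152 + 4763 = 78915
ΣP(Jan 2010)Q(Jan 2010) = 2150×6 + 333×10 + 7687×7 + 394×11 = 12900 + 3330 + 53809 + 4334 = 74373
L = 78915 / 74373 × 100 = 106.1071
Paasche component (current-period weights):
ΣP(Feb 2010)Q(Feb 2010) = 1560×7 + 364×8 + 8736×7 + 433×10 = 10920 + 2912 + 61152 + 4330 = 79314
ΣP(Jan 2010)Q(Feb 2010) = 2150×7 + 333×8 + 7687×7 + 394×10 = 15050 + 2664 + 53809 + 3940 = 75463
P = 79314 / 75463 × 100 = 105.1032
Fisher = √(L × P) = √(106.1071 × 105.1032) = 105.6039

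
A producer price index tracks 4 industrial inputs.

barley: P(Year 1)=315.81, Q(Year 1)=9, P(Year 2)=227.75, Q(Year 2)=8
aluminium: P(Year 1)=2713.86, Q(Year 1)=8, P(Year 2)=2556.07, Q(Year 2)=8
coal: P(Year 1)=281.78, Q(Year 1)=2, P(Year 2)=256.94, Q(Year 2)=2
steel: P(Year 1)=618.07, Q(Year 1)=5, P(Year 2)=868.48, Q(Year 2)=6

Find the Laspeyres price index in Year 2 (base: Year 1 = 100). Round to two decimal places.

Laspeyres price index uses base-period quantities as weights.
ΣP(Year 2)·Q(Year 1) = 227.75×9 + 2556.07×8 + 256.94×2 + 868.48×5 = 2049.75 + 20448.56 + 513.88 + 4342.4 = 27354.59
ΣP(Year 1)·Q(Year 1) = 315.81×9 + 2713.86×8 + 281.78×2 + 618.07×5 = 2842.29 + 21710.88 + 563.56 + 3090.35 = 28207.08
Index = 27354.59 / 28207.08 × 100 = 96.9777

96.98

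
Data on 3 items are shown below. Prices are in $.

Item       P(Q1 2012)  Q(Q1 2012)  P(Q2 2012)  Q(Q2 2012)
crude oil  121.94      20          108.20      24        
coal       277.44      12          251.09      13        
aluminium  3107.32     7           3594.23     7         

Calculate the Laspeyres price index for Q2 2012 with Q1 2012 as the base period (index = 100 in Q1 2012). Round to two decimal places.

Laspeyres price index uses base-period quantities as weights.
ΣP(Q2 2012)·Q(Q1 2012) = 108.20×20 + 251.09×12 + 3594.23×7 = 2164 + 3013.08 + 25159.61 = 30336.69
ΣP(Q1 2012)·Q(Q1 2012) = 121.94×20 + 277.44×12 + 3107.32×7 = 2438.8 + 3329.28 + 21751.24 = 27519.32
Index = 30336.69 / 27519.32 × 100 = 110.2378

110.24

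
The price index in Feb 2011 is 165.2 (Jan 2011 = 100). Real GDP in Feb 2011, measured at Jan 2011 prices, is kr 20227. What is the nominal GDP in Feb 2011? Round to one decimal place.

Nominal = Real × (Index/100) = 20227 × (165.2/100)
        = 20227 × 1.652 = 33415.0040

33415.0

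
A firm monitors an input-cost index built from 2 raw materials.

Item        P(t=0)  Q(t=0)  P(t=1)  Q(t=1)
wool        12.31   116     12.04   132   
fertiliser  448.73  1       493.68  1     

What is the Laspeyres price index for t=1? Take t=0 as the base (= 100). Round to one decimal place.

100.7

Laspeyres price index uses base-period quantities as weights.
ΣP(t=1)·Q(t=0) = 12.04×116 + 493.68×1 = 1396.64 + 493.68 = 1890.32
ΣP(t=0)·Q(t=0) = 12.31×116 + 448.73×1 = 1427.96 + 448.73 = 1876.69
Index = 1890.32 / 1876.69 × 100 = 100.7263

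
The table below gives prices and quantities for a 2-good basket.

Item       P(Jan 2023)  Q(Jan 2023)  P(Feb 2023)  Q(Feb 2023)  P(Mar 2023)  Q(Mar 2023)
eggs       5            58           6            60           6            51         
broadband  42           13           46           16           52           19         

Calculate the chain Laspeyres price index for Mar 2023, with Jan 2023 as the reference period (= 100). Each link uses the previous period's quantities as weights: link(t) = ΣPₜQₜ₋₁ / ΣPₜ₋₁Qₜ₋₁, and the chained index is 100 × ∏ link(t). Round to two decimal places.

123.07

Link Jan 2023→Feb 2023:
ΣP(Feb 2023)Q(Jan 2023) = 6×58 + 46×13 = 348 + 598 = 946
ΣP(Jan 2023)Q(Jan 2023) = 5×58 + 42×13 = 290 + 546 = 836
link = 946/836 = 1.131579
Link Feb 2023→Mar 2023:
ΣP(Mar 2023)Q(Feb 2023) = 6×60 + 52×16 = 360 + 832 = 1192
ΣP(Feb 2023)Q(Feb 2023) = 6×60 + 46×16 = 360 + 736 = 1096
link = 1192/1096 = 1.087591
Chained index = 100 × 1.131579 × 1.087591 = 123.0695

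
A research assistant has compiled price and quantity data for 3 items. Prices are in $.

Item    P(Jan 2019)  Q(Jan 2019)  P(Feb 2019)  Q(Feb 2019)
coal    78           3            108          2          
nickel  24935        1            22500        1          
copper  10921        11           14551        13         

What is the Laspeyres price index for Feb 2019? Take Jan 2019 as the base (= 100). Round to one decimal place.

125.9

Laspeyres price index uses base-period quantities as weights.
ΣP(Feb 2019)·Q(Jan 2019) = 108×3 + 22500×1 + 14551×11 = 324 + 22500 + 160061 = 182885
ΣP(Jan 2019)·Q(Jan 2019) = 78×3 + 24935×1 + 10921×11 = 234 + 24935 + 120131 = 145300
Index = 182885 / 145300 × 100 = 125.8672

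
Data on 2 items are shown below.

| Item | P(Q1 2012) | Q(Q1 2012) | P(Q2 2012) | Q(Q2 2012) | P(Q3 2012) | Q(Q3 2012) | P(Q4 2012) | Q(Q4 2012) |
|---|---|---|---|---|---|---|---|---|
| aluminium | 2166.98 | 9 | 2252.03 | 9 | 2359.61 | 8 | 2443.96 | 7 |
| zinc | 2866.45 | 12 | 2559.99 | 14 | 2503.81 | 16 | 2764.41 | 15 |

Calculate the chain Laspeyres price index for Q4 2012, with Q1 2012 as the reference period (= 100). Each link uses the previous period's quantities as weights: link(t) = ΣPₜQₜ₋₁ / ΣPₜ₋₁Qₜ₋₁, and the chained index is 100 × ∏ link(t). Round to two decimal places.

102.70

Link Q1 2012→Q2 2012:
ΣP(Q2 2012)Q(Q1 2012) = 2252.03×9 + 2559.99×12 = 20268.27 + 30719.88 = 50988.15
ΣP(Q1 2012)Q(Q1 2012) = 2166.98×9 + 2866.45×12 = 19502.82 + 34397.4 = 53900.22
link = 50988.15/53900.22 = 0.945973
Link Q2 2012→Q3 2012:
ΣP(Q3 2012)Q(Q2 2012) = 2359.61×9 + 2503.81×14 = 21236.49 + 35053.34 = 56289.83
ΣP(Q2 2012)Q(Q2 2012) = 2252.03×9 + 2559.99×14 = 20268.27 + 35839.86 = 56108.13
link = 56289.83/56108.13 = 1.003238
Link Q3 2012→Q4 2012:
ΣP(Q4 2012)Q(Q3 2012) = 2443.96×8 + 2764.41×16 = 19551.68 + 44230.56 = 63782.24
ΣP(Q3 2012)Q(Q3 2012) = 2359.61×8 + 2503.81×16 = 18876.88 + 40060.96 = 58937.84
link = 63782.24/58937.84 = 1.082195
Chained index = 100 × 0.945973 × 1.003238 × 1.082195 = 102.7042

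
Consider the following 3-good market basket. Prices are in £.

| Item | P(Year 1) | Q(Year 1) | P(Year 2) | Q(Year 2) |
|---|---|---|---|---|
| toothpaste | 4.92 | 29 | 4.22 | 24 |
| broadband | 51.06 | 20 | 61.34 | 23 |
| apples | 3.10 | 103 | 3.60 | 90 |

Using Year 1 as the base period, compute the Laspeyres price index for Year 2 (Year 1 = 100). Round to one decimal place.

116.0

Laspeyres price index uses base-period quantities as weights.
ΣP(Year 2)·Q(Year 1) = 4.22×29 + 61.34×20 + 3.60×103 = 122.38 + 1226.8 + 370.8 = 1719.98
ΣP(Year 1)·Q(Year 1) = 4.92×29 + 51.06×20 + 3.10×103 = 142.68 + 1021.2 + 319.3 = 1483.18
Index = 1719.98 / 1483.18 × 100 = 115.9657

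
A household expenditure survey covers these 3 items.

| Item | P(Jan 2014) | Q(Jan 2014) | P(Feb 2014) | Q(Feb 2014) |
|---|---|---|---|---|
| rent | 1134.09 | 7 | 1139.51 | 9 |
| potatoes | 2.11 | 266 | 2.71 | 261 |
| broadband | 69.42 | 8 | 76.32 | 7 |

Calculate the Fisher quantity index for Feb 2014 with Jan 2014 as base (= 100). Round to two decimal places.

123.84

Laspeyres component (base-period weights):
ΣP(Jan 2014)Q(Feb 2014) = 1134.09×9 + 2.11×261 + 69.42×7 = 10206.81 + 550.71 + 485.94 = 11243.46
ΣP(Jan 2014)Q(Jan 2014) = 1134.09×7 + 2.11×266 + 69.42×8 = 7938.63 + 561.26 + 555.36 = 9055.25
L = 11243.46 / 9055.25 × 100 = 124.1651
Paasche component (current-period weights):
ΣP(Feb 2014)Q(Feb 2014) = 1139.51×9 + 2.71×261 + 76.32×7 = 10255.59 + 707.31 + 534.24 = 11497.14
ΣP(Feb 2014)Q(Jan 2014) = 1139.51×7 + 2.71×266 + 76.32×8 = 7976.57 + 720.86 + 610.56 = 9307.99
P = 11497.14 / 9307.99 × 100 = 123.5190
Fisher = √(L × P) = √(124.1651 × 123.5190) = 123.8416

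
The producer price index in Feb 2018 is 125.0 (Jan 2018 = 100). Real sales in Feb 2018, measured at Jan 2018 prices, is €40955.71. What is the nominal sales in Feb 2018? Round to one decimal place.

Nominal = Real × (Index/100) = 40955.71 × (125.0/100)
        = 40955.71 × 1.250 = 51194.6375

51194.6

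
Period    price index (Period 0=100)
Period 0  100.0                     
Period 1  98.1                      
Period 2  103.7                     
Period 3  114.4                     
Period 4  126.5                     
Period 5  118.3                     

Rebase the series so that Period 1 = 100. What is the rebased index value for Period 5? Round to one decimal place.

120.6

Rebased(Period 5) = 118.3 / 98.1 × 100 = 120.5912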